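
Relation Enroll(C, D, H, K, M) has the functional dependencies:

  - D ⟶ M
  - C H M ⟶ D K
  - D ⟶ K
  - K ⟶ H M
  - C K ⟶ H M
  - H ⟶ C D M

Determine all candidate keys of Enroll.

D; H; K

{D}⁺: D→M adds M; D→K adds K; K→HM adds H; H→CDM adds C → {C, D, H, K, M}.
{H}⁺: H→CDM adds C, D, M; CHM→DK adds K → {C, D, H, K, M}.
{K}⁺: K→HM adds H, M; H→CDM adds C, D → {C, D, H, K, M}.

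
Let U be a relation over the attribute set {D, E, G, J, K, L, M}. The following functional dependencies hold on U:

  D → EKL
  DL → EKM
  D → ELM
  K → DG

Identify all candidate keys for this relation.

{D, J}, {J, K}

Attribute J never appears on the right-hand side of any dependency, so J must belong to every candidate key.
{J}⁺ = {J}, which is not all of the schema, so we must add further attributes.
{D, J}⁺: D→EKL adds E, K, L; DL→EKM adds M; K→DG adds G → {D, E, G, J, K, L, M}. Minimal: {J}⁺ = {J}; {D}⁺ = {D, E, G, K, L, M} — none reach the full schema.
{J, K}⁺: K→DG adds D, G; D→EKL adds E, L; DL→EKM adds M → {D, E, G, J, K, L, M}. Minimal: {K}⁺ = {D, E, G, K, L, M}; {J}⁺ = {J} — none reach the full schema.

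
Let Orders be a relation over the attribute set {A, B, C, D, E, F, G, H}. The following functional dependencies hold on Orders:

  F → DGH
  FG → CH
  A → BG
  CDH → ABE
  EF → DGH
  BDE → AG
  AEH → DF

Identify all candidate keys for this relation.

{F}⁺: F→DGH adds D, G, H; FG→CH adds C; CDH→ABE adds A, B, E → {A, B, C, D, E, F, G, H}.
{A, E, H}⁺: A→BG adds B, G; AEH→DF adds D, F; FG→CH adds C → {A, B, C, D, E, F, G, H}.
{C, D, H}⁺: CDH→ABE adds A, B, E; BDE→AG adds G; AEH→DF adds F → {A, B, C, D, E, F, G, H}.
{B, D, E, H}⁺: BDE→AG adds A, G; AEH→DF adds F; FG→CH adds C → {A, B, C, D, E, F, G, H}.

(F), (A, E, H), (C, D, H), (B, D, E, H)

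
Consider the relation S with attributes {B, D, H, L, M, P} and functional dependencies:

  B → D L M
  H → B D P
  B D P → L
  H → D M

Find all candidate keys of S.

Attribute H never appears on the right-hand side of any dependency, so H must belong to every candidate key.
{H}⁺ = {B, D, H, L, M, P}, which is all of the schema, so {H} is the only candidate key.

{H}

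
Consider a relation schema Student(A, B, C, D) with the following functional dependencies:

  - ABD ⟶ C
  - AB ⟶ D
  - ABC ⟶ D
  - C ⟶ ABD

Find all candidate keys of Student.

C, AB

{C}⁺: C→ABD adds A, B, D → {A, B, C, D}.
{A, B}⁺: AB→D adds D; ABD→C adds C → {A, B, C, D}. Minimal: {B}⁺ = {B}; {A}⁺ = {A} — none reach the full schema.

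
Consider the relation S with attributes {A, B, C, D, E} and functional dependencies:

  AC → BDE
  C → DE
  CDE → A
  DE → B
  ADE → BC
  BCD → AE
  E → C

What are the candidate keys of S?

{C}⁺: C→DE adds D, E; CDE→A adds A; DE→B adds B → {A, B, C, D, E}.
{E}⁺: E→C adds C; C→DE adds D; CDE→A adds A; DE→B adds B → {A, B, C, D, E}.

{C}; {E}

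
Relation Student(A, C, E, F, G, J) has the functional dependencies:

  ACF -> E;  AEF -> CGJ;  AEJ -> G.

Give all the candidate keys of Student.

Attributes A, F never appear on any right-hand side, so every candidate key must contain {A, F}.
{A, F}⁺ = {A, F}, which is not all of the schema, so we must add further attributes.
{A, C, F}⁺: ACF→E adds E; AEF→CGJ adds G, J → {A, C, E, F, G, J}.
{A, E, F}⁺: AEF→CGJ adds C, G, J → {A, C, E, F, G, J}.
Any other superkey contains one of these as a subset, so there are no further candidate keys.

{A, C, F}; {A, E, F}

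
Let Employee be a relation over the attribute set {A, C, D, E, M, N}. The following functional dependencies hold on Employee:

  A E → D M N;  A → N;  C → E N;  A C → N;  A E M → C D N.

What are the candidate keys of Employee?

AC; AE

Attribute A never appears on the right-hand side of any dependency, so A must belong to every candidate key.
{A}⁺ = {A, N}, which is not all of the schema, so we must add further attributes.
{A, C}⁺: A→N adds N; C→EN adds E; AE→DMN adds D, M → {A, C, D, E, M, N}. Minimal: {C}⁺ = {C, E, N}; {A}⁺ = {A, N} — none reach the full schema.
{A, E}⁺: AE→DMN adds D, M, N; AEM→CDN adds C → {A, C, D, E, M, N}. Minimal: {E}⁺ = {E}; {A}⁺ = {A, N} — none reach the full schema.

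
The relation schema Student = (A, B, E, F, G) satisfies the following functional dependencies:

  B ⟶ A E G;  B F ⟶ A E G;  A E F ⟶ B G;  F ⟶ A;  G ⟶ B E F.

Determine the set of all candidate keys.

(B), (G), (E, F)

{B}⁺: B→AEG adds A, E, G; G→BEF adds F → {A, B, E, F, G}.
{G}⁺: G→BEF adds B, E, F; B→AEG adds A → {A, B, E, F, G}.
{E, F}⁺: F→A adds A; AEF→BG adds B, G → {A, B, E, F, G}. Minimal: {F}⁺ = {A, F}; {E}⁺ = {E} — none reach the full schema.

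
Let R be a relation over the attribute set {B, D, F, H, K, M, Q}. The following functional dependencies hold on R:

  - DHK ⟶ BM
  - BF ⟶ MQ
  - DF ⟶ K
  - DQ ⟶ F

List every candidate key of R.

{D, F, H}, {D, H, Q}

Attributes D, H never appear on any right-hand side, so every candidate key must contain {D, H}.
{D, H}⁺ = {D, H}, which is not all of the schema, so we must add further attributes.
{D, F, H}⁺: DF→K adds K; DHK→BM adds B, M; BF→MQ adds Q → {B, D, F, H, K, M, Q}. Minimal: {F, H}⁺ = {F, H}; {D, H}⁺ = {D, H}; {D, F}⁺ = {D, F, K} — none reach the full schema.
{D, H, Q}⁺: DQ→F adds F; DF→K adds K; DHK→BM adds B, M → {B, D, F, H, K, M, Q}. Minimal: {H, Q}⁺ = {H, Q}; {D, Q}⁺ = {D, F, K, Q}; {D, H}⁺ = {D, H} — none reach the full schema.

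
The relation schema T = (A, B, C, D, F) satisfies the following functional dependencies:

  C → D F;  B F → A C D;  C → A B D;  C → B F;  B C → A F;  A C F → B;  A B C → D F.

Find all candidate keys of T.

{C}⁺: C→DF adds D, F; C→ABD adds A, B → {A, B, C, D, F}.
{B, F}⁺: BF→ACD adds A, C, D → {A, B, C, D, F}.
Any other superkey contains one of these as a subset, so there are no further candidate keys.

{C}; {B, F}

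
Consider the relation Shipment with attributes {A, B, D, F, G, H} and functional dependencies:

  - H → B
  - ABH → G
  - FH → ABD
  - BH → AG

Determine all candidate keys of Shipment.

{F, H}

Attributes F, H never appear on any right-hand side, so every candidate key must contain {F, H}.
{F, H}⁺ = {A, B, D, F, G, H}, which is all of the schema, so {F, H} is the only candidate key.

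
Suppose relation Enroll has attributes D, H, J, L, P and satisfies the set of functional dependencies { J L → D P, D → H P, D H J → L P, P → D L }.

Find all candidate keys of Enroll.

Attribute J never appears on the right-hand side of any dependency, so J must belong to every candidate key.
{J}⁺ = {J}, which is not all of the schema, so we must add further attributes.
{D, J}⁺: D→HP adds H, P; DHJ→LP adds L → {D, H, J, L, P}.
{J, L}⁺: JL→DP adds D, P; D→HP adds H → {D, H, J, L, P}.
{J, P}⁺: P→DL adds D, L; D→HP adds H → {D, H, J, L, P}.
Any other superkey contains one of these as a subset, so there are no further candidate keys.

{D, J}; {J, L}; {J, P}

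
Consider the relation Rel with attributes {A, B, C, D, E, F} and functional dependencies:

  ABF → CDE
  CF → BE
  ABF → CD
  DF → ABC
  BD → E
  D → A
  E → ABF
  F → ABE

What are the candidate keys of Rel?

{E}⁺: E→ABF adds A, B, F; ABF→CDE adds C, D → {A, B, C, D, E, F}.
{F}⁺: F→ABE adds A, B, E; ABF→CDE adds C, D → {A, B, C, D, E, F}.
{B, D}⁺: BD→E adds E; D→A adds A; E→ABF adds F; ABF→CDE adds C → {A, B, C, D, E, F}. Minimal: {D}⁺ = {A, D}; {B}⁺ = {B} — none reach the full schema.
Any other superkey contains one of these as a subset, so there are no further candidate keys.

E, F, BD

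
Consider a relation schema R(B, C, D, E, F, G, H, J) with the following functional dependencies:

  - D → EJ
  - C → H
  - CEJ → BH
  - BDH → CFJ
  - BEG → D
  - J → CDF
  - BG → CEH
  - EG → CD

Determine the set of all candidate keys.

Attribute G never appears on the right-hand side of any dependency, so G must belong to every candidate key.
{G}⁺ = {G}, which is not all of the schema, so we must add further attributes.
{B, G}⁺: BG→CEH adds C, E, H; EG→CD adds D; D→EJ adds J; BDH→CFJ adds F → {B, C, D, E, F, G, H, J}. Minimal: {G}⁺ = {G}; {B}⁺ = {B} — none reach the full schema.
{D, G}⁺: D→EJ adds E, J; J→CDF adds C, F; C→H adds H; CEJ→BH adds B → {B, C, D, E, F, G, H, J}. Minimal: {G}⁺ = {G}; {D}⁺ = {B, C, D, E, F, H, J} — none reach the full schema.
{E, G}⁺: EG→CD adds C, D; D→EJ adds J; C→H adds H; CEJ→BH adds B; BDH→CFJ adds F → {B, C, D, E, F, G, H, J}. Minimal: {G}⁺ = {G}; {E}⁺ = {E} — none reach the full schema.
{G, J}⁺: J→CDF adds C, D, F; D→EJ adds E; C→H adds H; CEJ→BH adds B → {B, C, D, E, F, G, H, J}. Minimal: {J}⁺ = {B, C, D, E, F, H, J}; {G}⁺ = {G} — none reach the full schema.

{B, G}, {D, G}, {E, G}, {G, J}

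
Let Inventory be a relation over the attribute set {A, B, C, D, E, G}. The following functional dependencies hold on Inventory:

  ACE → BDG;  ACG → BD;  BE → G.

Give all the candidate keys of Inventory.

Attributes A, C, E never appear on any right-hand side, so every candidate key must contain {A, C, E}.
{A, C, E}⁺ = {A, B, C, D, E, G}, which is all of the schema, so {A, C, E} is the only candidate key.

{A, C, E}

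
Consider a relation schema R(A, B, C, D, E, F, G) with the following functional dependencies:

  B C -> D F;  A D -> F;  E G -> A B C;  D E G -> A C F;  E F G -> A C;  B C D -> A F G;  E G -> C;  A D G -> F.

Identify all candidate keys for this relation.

Attribute E never appears on the right-hand side of any dependency, so E must belong to every candidate key.
{E}⁺ = {E}, which is not all of the schema, so we must add further attributes.
{E, G}⁺: EG→ABC adds A, B, C; BC→DF adds D, F → {A, B, C, D, E, F, G}.
{B, C, E}⁺: BC→DF adds D, F; BCD→AFG adds A, G → {A, B, C, D, E, F, G}.

{E, G}; {B, C, E}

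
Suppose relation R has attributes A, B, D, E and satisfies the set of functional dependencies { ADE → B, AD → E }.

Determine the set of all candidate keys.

AD

{A, D}⁺: AD→E adds E; ADE→B adds B → {A, B, D, E}.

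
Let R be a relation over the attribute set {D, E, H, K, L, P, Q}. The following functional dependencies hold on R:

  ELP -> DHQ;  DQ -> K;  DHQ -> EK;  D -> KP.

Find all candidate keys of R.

Attribute L never appears on the right-hand side of any dependency, so L must belong to every candidate key.
{L}⁺ = {L}, which is not all of the schema, so we must add further attributes.
{D, E, L}⁺: D→KP adds K, P; ELP→DHQ adds H, Q → {D, E, H, K, L, P, Q}.
{E, L, P}⁺: ELP→DHQ adds D, H, Q; DQ→K adds K → {D, E, H, K, L, P, Q}.
{D, H, L, Q}⁺: DQ→K adds K; DHQ→EK adds E; D→KP adds P → {D, E, H, K, L, P, Q}.
Any other superkey contains one of these as a subset, so there are no further candidate keys.

{D, E, L}; {E, L, P}; {D, H, L, Q}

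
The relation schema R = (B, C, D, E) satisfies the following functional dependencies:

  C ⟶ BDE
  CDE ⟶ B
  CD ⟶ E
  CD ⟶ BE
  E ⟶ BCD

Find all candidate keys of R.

{C}; {E}

{C}⁺: C→BDE adds B, D, E → {B, C, D, E}.
{E}⁺: E→BCD adds B, C, D → {B, C, D, E}.
Any other superkey contains one of these as a subset, so there are no further candidate keys.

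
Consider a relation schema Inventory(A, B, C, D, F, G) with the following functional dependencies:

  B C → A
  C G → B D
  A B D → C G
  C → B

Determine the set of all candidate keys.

Attribute F never appears on the right-hand side of any dependency, so F must belong to every candidate key.
{F}⁺ = {F}, which is not all of the schema, so we must add further attributes.
{C, D, F}⁺: C→B adds B; BC→A adds A; ABD→CG adds G → {A, B, C, D, F, G}. Minimal: {D, F}⁺ = {D, F}; {C, F}⁺ = {A, B, C, F}; {C, D}⁺ = {A, B, C, D, G} — none reach the full schema.
{C, F, G}⁺: CG→BD adds B, D; BC→A adds A → {A, B, C, D, F, G}. Minimal: {F, G}⁺ = {F, G}; {C, G}⁺ = {A, B, C, D, G}; {C, F}⁺ = {A, B, C, F} — none reach the full schema.
{A, B, D, F}⁺: ABD→CG adds C, G → {A, B, C, D, F, G}. Minimal: {B, D, F}⁺ = {B, D, F}; {A, D, F}⁺ = {A, D, F}; {A, B, F}⁺ = {A, B, F}; … — none reach the full schema.

{C, D, F}, {C, F, G}, {A, B, D, F}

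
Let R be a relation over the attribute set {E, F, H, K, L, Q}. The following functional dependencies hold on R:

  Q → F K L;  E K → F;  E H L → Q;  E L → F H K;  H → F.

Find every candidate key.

Attribute E never appears on the right-hand side of any dependency, so E must belong to every candidate key.
{E}⁺ = {E}, which is not all of the schema, so we must add further attributes.
{E, L}⁺: EL→FHK adds F, H, K; EHL→Q adds Q → {E, F, H, K, L, Q}. Minimal: {L}⁺ = {L}; {E}⁺ = {E} — none reach the full schema.
{E, Q}⁺: Q→FKL adds F, K, L; EL→FHK adds H → {E, F, H, K, L, Q}. Minimal: {Q}⁺ = {F, K, L, Q}; {E}⁺ = {E} — none reach the full schema.

{E, L}; {E, Q}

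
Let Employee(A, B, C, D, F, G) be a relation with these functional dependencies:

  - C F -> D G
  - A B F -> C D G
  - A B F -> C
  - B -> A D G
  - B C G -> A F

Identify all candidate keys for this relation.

{B, C}, {B, F}

Attribute B never appears on the right-hand side of any dependency, so B must belong to every candidate key.
{B}⁺ = {A, B, D, G}, which is not all of the schema, so we must add further attributes.
{B, C}⁺: B→ADG adds A, D, G; BCG→AF adds F → {A, B, C, D, F, G}. Minimal: {C}⁺ = {C}; {B}⁺ = {A, B, D, G} — none reach the full schema.
{B, F}⁺: B→ADG adds A, D, G; ABF→CDG adds C → {A, B, C, D, F, G}. Minimal: {F}⁺ = {F}; {B}⁺ = {A, B, D, G} — none reach the full schema.
Any other superkey contains one of these as a subset, so there are no further candidate keys.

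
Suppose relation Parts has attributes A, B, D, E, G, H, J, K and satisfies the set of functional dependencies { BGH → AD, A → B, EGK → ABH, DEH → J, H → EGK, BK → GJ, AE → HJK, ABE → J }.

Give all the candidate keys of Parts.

{H}⁺: H→EGK adds E, G, K; EGK→ABH adds A, B; BK→GJ adds J; BGH→AD adds D → {A, B, D, E, G, H, J, K}.
{A, E}⁺: A→B adds B; AE→HJK adds H, J, K; H→EGK adds G; BGH→AD adds D → {A, B, D, E, G, H, J, K}. Minimal: {E}⁺ = {E}; {A}⁺ = {A, B} — none reach the full schema.
{B, E, K}⁺: BK→GJ adds G, J; EGK→ABH adds A, H; BGH→AD adds D → {A, B, D, E, G, H, J, K}. Minimal: {E, K}⁺ = {E, K}; {B, K}⁺ = {B, G, J, K}; {B, E}⁺ = {B, E} — none reach the full schema.
{E, G, K}⁺: EGK→ABH adds A, B, H; BK→GJ adds J; BGH→AD adds D → {A, B, D, E, G, H, J, K}. Minimal: {G, K}⁺ = {G, K}; {E, K}⁺ = {E, K}; {E, G}⁺ = {E, G} — none reach the full schema.

{H}, {A, E}, {B, E, K}, {E, G, K}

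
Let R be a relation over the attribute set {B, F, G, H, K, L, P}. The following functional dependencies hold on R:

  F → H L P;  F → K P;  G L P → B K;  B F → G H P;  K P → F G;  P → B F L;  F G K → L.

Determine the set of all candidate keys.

F; P

{F}⁺: F→HLP adds H, L, P; F→KP adds K; KP→FG adds G; P→BFL adds B → {B, F, G, H, K, L, P}.
{P}⁺: P→BFL adds B, F, L; F→HLP adds H; F→KP adds K; BF→GHP adds G → {B, F, G, H, K, L, P}.
Any other superkey contains one of these as a subset, so there are no further candidate keys.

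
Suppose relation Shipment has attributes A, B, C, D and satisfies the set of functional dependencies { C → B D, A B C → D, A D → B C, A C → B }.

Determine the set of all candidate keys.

{A, C}, {A, D}

Attribute A never appears on the right-hand side of any dependency, so A must belong to every candidate key.
{A}⁺ = {A}, which is not all of the schema, so we must add further attributes.
{A, C}⁺: C→BD adds B, D → {A, B, C, D}. Minimal: {C}⁺ = {B, C, D}; {A}⁺ = {A} — none reach the full schema.
{A, D}⁺: AD→BC adds B, C → {A, B, C, D}. Minimal: {D}⁺ = {D}; {A}⁺ = {A} — none reach the full schema.
Any other superkey contains one of these as a subset, so there are no further candidate keys.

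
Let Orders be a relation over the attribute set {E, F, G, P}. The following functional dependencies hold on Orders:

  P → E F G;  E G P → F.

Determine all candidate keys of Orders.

P

Attribute P never appears on the right-hand side of any dependency, so P must belong to every candidate key.
{P}⁺ = {E, F, G, P}, which is all of the schema, so {P} is the only candidate key.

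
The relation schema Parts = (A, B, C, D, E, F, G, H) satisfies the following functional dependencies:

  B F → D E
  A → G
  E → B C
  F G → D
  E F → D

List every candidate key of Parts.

Attributes A, F, H never appear on any right-hand side, so every candidate key must contain {A, F, H}.
{A, F, H}⁺ = {A, D, F, G, H}, which is not all of the schema, so we must add further attributes.
{A, B, F, H}⁺: BF→DE adds D, E; A→G adds G; E→BC adds C → {A, B, C, D, E, F, G, H}.
{A, E, F, H}⁺: A→G adds G; E→BC adds B, C; FG→D adds D → {A, B, C, D, E, F, G, H}.

{A, B, F, H}; {A, E, F, H}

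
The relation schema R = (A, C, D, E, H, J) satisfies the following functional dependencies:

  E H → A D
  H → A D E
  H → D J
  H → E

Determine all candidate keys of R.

CH

Attributes C, H never appear on any right-hand side, so every candidate key must contain {C, H}.
{C, H}⁺ = {A, C, D, E, H, J}, which is all of the schema, so {C, H} is the only candidate key.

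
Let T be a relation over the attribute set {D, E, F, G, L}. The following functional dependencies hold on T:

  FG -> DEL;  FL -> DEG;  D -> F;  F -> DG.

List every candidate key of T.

{D}⁺: D→F adds F; F→DG adds G; FG→DEL adds E, L → {D, E, F, G, L}.
{F}⁺: F→DG adds D, G; FG→DEL adds E, L → {D, E, F, G, L}.

D; F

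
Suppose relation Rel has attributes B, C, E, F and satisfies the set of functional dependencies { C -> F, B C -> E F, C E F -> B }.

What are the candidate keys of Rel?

{B, C}, {C, E}

Attribute C never appears on the right-hand side of any dependency, so C must belong to every candidate key.
{C}⁺ = {C, F}, which is not all of the schema, so we must add further attributes.
{B, C}⁺: C→F adds F; BC→EF adds E → {B, C, E, F}. Minimal: {C}⁺ = {C, F}; {B}⁺ = {B} — none reach the full schema.
{C, E}⁺: C→F adds F; CEF→B adds B → {B, C, E, F}. Minimal: {E}⁺ = {E}; {C}⁺ = {C, F} — none reach the full schema.
Any other superkey contains one of these as a subset, so there are no further candidate keys.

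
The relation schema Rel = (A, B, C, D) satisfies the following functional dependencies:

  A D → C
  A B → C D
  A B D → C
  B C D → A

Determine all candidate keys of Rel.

AB; BCD

Attribute B never appears on the right-hand side of any dependency, so B must belong to every candidate key.
{B}⁺ = {B}, which is not all of the schema, so we must add further attributes.
{A, B}⁺: AB→CD adds C, D → {A, B, C, D}. Minimal: {B}⁺ = {B}; {A}⁺ = {A} — none reach the full schema.
{B, C, D}⁺: BCD→A adds A → {A, B, C, D}. Minimal: {C, D}⁺ = {C, D}; {B, D}⁺ = {B, D}; {B, C}⁺ = {B, C} — none reach the full schema.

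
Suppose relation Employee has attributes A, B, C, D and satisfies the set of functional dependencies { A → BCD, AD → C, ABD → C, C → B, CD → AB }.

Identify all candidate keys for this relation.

{A}; {C, D}

{A}⁺: A→BCD adds B, C, D → {A, B, C, D}.
{C, D}⁺: C→B adds B; CD→AB adds A → {A, B, C, D}. Minimal: {D}⁺ = {D}; {C}⁺ = {B, C} — none reach the full schema.
Any other superkey contains one of these as a subset, so there are no further candidate keys.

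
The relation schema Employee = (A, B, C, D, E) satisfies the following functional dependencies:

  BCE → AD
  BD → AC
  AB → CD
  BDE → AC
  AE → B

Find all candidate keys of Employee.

{A, E}, {B, C, E}, {B, D, E}

Attribute E never appears on the right-hand side of any dependency, so E must belong to every candidate key.
{E}⁺ = {E}, which is not all of the schema, so we must add further attributes.
{A, E}⁺: AE→B adds B; AB→CD adds C, D → {A, B, C, D, E}. Minimal: {E}⁺ = {E}; {A}⁺ = {A} — none reach the full schema.
{B, C, E}⁺: BCE→AD adds A, D → {A, B, C, D, E}. Minimal: {C, E}⁺ = {C, E}; {B, E}⁺ = {B, E}; {B, C}⁺ = {B, C} — none reach the full schema.
{B, D, E}⁺: BD→AC adds A, C → {A, B, C, D, E}. Minimal: {D, E}⁺ = {D, E}; {B, E}⁺ = {B, E}; {B, D}⁺ = {A, B, C, D} — none reach the full schema.
Any other superkey contains one of these as a subset, so there are no further candidate keys.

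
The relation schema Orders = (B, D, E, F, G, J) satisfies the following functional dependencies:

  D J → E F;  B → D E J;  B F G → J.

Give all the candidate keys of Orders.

Attributes B, G never appear on any right-hand side, so every candidate key must contain {B, G}.
{B, G}⁺ = {B, D, E, F, G, J}, which is all of the schema, so {B, G} is the only candidate key.

{B, G}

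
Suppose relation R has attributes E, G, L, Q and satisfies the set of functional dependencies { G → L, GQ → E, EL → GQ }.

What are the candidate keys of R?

{E, G}, {E, L}, {G, Q}

{E, G}⁺: G→L adds L; EL→GQ adds Q → {E, G, L, Q}.
{E, L}⁺: EL→GQ adds G, Q → {E, G, L, Q}.
{G, Q}⁺: G→L adds L; GQ→E adds E → {E, G, L, Q}.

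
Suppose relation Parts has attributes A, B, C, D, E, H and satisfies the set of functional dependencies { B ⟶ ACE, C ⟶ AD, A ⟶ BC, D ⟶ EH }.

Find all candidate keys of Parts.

{A}⁺: A→BC adds B, C; B→ACE adds E; C→AD adds D; D→EH adds H → {A, B, C, D, E, H}.
{B}⁺: B→ACE adds A, C, E; C→AD adds D; D→EH adds H → {A, B, C, D, E, H}.
{C}⁺: C→AD adds A, D; A→BC adds B; D→EH adds E, H → {A, B, C, D, E, H}.
Any other superkey contains one of these as a subset, so there are no further candidate keys.

A; B; C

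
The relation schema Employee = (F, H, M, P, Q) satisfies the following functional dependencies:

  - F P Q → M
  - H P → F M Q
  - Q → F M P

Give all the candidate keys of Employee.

Attribute H never appears on the right-hand side of any dependency, so H must belong to every candidate key.
{H}⁺ = {H}, which is not all of the schema, so we must add further attributes.
{H, P}⁺: HP→FMQ adds F, M, Q → {F, H, M, P, Q}. Minimal: {P}⁺ = {P}; {H}⁺ = {H} — none reach the full schema.
{H, Q}⁺: Q→FMP adds F, M, P → {F, H, M, P, Q}. Minimal: {Q}⁺ = {F, M, P, Q}; {H}⁺ = {H} — none reach the full schema.
Any other superkey contains one of these as a subset, so there are no further candidate keys.

{H, P}; {H, Q}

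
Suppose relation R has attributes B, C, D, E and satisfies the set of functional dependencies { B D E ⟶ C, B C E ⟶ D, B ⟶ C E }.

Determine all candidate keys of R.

{B}

{B}⁺: B→CE adds C, E; BCE→D adds D → {B, C, D, E}.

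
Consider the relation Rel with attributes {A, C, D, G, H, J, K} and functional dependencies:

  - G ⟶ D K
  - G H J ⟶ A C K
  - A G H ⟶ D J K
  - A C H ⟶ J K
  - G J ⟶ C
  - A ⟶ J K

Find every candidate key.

Attributes G, H never appear on any right-hand side, so every candidate key must contain {G, H}.
{G, H}⁺ = {D, G, H, K}, which is not all of the schema, so we must add further attributes.
{A, G, H}⁺: G→DK adds D, K; AGH→DJK adds J; GJ→C adds C → {A, C, D, G, H, J, K}. Minimal: {G, H}⁺ = {D, G, H, K}; {A, H}⁺ = {A, H, J, K}; {A, G}⁺ = {A, C, D, G, J, K} — none reach the full schema.
{G, H, J}⁺: G→DK adds D, K; GHJ→ACK adds A, C → {A, C, D, G, H, J, K}. Minimal: {H, J}⁺ = {H, J}; {G, J}⁺ = {C, D, G, J, K}; {G, H}⁺ = {D, G, H, K} — none reach the full schema.
Any other superkey contains one of these as a subset, so there are no further candidate keys.

(A, G, H); (G, H, J)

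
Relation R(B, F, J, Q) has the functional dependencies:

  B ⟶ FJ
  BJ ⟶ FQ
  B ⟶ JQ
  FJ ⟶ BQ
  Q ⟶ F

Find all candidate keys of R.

{B}⁺: B→FJ adds F, J; BJ→FQ adds Q → {B, F, J, Q}.
{F, J}⁺: FJ→BQ adds B, Q → {B, F, J, Q}. Minimal: {J}⁺ = {J}; {F}⁺ = {F} — none reach the full schema.
{J, Q}⁺: Q→F adds F; FJ→BQ adds B → {B, F, J, Q}. Minimal: {Q}⁺ = {F, Q}; {J}⁺ = {J} — none reach the full schema.

{B}, {F, J}, {J, Q}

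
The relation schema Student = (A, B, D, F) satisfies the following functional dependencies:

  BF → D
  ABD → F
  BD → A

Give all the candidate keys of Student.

{B, D}⁺: BD→A adds A; ABD→F adds F → {A, B, D, F}.
{B, F}⁺: BF→D adds D; BD→A adds A → {A, B, D, F}.

{B, D}, {B, F}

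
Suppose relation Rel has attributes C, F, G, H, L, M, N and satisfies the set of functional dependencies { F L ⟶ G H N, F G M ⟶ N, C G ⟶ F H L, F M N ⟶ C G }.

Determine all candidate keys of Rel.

{C, G, M}; {F, G, M}; {F, L, M}; {F, M, N}

Attribute M never appears on the right-hand side of any dependency, so M must belong to every candidate key.
{M}⁺ = {M}, which is not all of the schema, so we must add further attributes.
{C, G, M}⁺: CG→FHL adds F, H, L; FL→GHN adds N → {C, F, G, H, L, M, N}. Minimal: {G, M}⁺ = {G, M}; {C, M}⁺ = {C, M}; {C, G}⁺ = {C, F, G, H, L, N} — none reach the full schema.
{F, G, M}⁺: FGM→N adds N; FMN→CG adds C; CG→FHL adds H, L → {C, F, G, H, L, M, N}. Minimal: {G, M}⁺ = {G, M}; {F, M}⁺ = {F, M}; {F, G}⁺ = {F, G} — none reach the full schema.
{F, L, M}⁺: FL→GHN adds G, H, N; FMN→CG adds C → {C, F, G, H, L, M, N}. Minimal: {L, M}⁺ = {L, M}; {F, M}⁺ = {F, M}; {F, L}⁺ = {F, G, H, L, N} — none reach the full schema.
{F, M, N}⁺: FMN→CG adds C, G; CG→FHL adds H, L → {C, F, G, H, L, M, N}. Minimal: {M, N}⁺ = {M, N}; {F, N}⁺ = {F, N}; {F, M}⁺ = {F, M} — none reach the full schema.
Any other superkey contains one of these as a subset, so there are no further candidate keys.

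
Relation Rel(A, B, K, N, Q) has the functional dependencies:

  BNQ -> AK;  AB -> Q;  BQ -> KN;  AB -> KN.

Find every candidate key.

Attribute B never appears on the right-hand side of any dependency, so B must belong to every candidate key.
{B}⁺ = {B}, which is not all of the schema, so we must add further attributes.
{A, B}⁺: AB→Q adds Q; BQ→KN adds K, N → {A, B, K, N, Q}.
{B, Q}⁺: BQ→KN adds K, N; BNQ→AK adds A → {A, B, K, N, Q}.

{A, B}, {B, Q}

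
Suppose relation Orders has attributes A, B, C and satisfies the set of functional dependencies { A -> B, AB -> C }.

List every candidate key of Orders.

{A}⁺: A→B adds B; AB→C adds C → {A, B, C}.
No other minimal superkey exists.

{A}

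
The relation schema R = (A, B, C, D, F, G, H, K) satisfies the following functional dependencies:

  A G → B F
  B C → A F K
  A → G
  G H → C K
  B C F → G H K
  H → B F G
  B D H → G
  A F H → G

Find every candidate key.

{D, H}, {A, C, D}, {B, C, D}

Attribute D never appears on the right-hand side of any dependency, so D must belong to every candidate key.
{D}⁺ = {D}, which is not all of the schema, so we must add further attributes.
{D, H}⁺: H→BFG adds B, F, G; GH→CK adds C, K; BC→AFK adds A → {A, B, C, D, F, G, H, K}. Minimal: {H}⁺ = {A, B, C, F, G, H, K}; {D}⁺ = {D} — none reach the full schema.
{A, C, D}⁺: A→G adds G; AG→BF adds B, F; BC→AFK adds K; BCF→GHK adds H → {A, B, C, D, F, G, H, K}. Minimal: {C, D}⁺ = {C, D}; {A, D}⁺ = {A, B, D, F, G}; {A, C}⁺ = {A, B, C, F, G, H, K} — none reach the full schema.
{B, C, D}⁺: BC→AFK adds A, F, K; A→G adds G; BCF→GHK adds H → {A, B, C, D, F, G, H, K}. Minimal: {C, D}⁺ = {C, D}; {B, D}⁺ = {B, D}; {B, C}⁺ = {A, B, C, F, G, H, K} — none reach the full schema.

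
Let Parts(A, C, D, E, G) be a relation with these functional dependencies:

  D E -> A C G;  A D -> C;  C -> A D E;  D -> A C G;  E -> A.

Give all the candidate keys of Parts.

{C}⁺: C→ADE adds A, D, E; D→ACG adds G → {A, C, D, E, G}.
{D}⁺: D→ACG adds A, C, G; C→ADE adds E → {A, C, D, E, G}.

C, D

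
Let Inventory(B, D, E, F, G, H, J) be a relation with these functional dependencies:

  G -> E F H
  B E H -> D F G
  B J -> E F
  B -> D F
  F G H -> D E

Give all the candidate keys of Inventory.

Attributes B, J never appear on any right-hand side, so every candidate key must contain {B, J}.
{B, J}⁺ = {B, D, E, F, J}, which is not all of the schema, so we must add further attributes.
{B, G, J}⁺: G→EFH adds E, F, H; BEH→DFG adds D → {B, D, E, F, G, H, J}.
{B, H, J}⁺: BJ→EF adds E, F; B→DF adds D; BEH→DFG adds G → {B, D, E, F, G, H, J}.

BGJ, BHJ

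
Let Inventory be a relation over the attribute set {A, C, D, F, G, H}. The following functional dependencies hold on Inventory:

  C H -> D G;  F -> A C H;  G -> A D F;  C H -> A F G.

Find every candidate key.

{F}⁺: F→ACH adds A, C, H; CH→AFG adds G; CH→DG adds D → {A, C, D, F, G, H}.
{G}⁺: G→ADF adds A, D, F; F→ACH adds C, H → {A, C, D, F, G, H}.
{C, H}⁺: CH→DG adds D, G; G→ADF adds A, F → {A, C, D, F, G, H}. Minimal: {H}⁺ = {H}; {C}⁺ = {C} — none reach the full schema.
Any other superkey contains one of these as a subset, so there are no further candidate keys.

F; G; CH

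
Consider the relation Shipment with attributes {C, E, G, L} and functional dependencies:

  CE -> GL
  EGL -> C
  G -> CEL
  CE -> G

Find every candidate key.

G, CE

{G}⁺: G→CEL adds C, E, L → {C, E, G, L}.
{C, E}⁺: CE→GL adds G, L → {C, E, G, L}.
Any other superkey contains one of these as a subset, so there are no further candidate keys.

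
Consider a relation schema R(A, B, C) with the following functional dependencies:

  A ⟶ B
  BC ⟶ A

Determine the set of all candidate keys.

Attribute C never appears on the right-hand side of any dependency, so C must belong to every candidate key.
{C}⁺ = {C}, which is not all of the schema, so we must add further attributes.
{A, C}⁺: A→B adds B → {A, B, C}.
{B, C}⁺: BC→A adds A → {A, B, C}.

AC; BC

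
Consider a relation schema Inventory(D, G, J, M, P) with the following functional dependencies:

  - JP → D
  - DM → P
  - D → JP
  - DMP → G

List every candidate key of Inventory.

{D, M}; {J, M, P}

Attribute M never appears on the right-hand side of any dependency, so M must belong to every candidate key.
{M}⁺ = {M}, which is not all of the schema, so we must add further attributes.
{D, M}⁺: DM→P adds P; D→JP adds J; DMP→G adds G → {D, G, J, M, P}.
{J, M, P}⁺: JP→D adds D; DMP→G adds G → {D, G, J, M, P}.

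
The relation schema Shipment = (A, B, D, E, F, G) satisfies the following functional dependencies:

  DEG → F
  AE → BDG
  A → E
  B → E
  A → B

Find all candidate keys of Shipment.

Attribute A never appears on the right-hand side of any dependency, so A must belong to every candidate key.
{A}⁺ = {A, B, D, E, F, G}, which is all of the schema, so {A} is the only candidate key.

{A}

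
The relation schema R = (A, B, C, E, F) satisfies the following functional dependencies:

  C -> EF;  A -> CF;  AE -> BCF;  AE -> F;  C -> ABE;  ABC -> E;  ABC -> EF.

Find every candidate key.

{A}⁺: A→CF adds C, F; C→ABE adds B, E → {A, B, C, E, F}.
{C}⁺: C→EF adds E, F; C→ABE adds A, B → {A, B, C, E, F}.
Any other superkey contains one of these as a subset, so there are no further candidate keys.

(A), (C)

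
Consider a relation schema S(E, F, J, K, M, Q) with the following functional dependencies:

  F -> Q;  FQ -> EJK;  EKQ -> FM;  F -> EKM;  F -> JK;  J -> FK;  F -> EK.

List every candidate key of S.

(F), (J), (E, K, Q)

{F}⁺: F→Q adds Q; FQ→EJK adds E, J, K; EKQ→FM adds M → {E, F, J, K, M, Q}.
{J}⁺: J→FK adds F, K; F→EK adds E; F→Q adds Q; EKQ→FM adds M → {E, F, J, K, M, Q}.
{E, K, Q}⁺: EKQ→FM adds F, M; F→JK adds J → {E, F, J, K, M, Q}.
Any other superkey contains one of these as a subset, so there are no further candidate keys.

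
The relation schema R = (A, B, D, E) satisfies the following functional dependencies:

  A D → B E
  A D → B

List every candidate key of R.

Attributes A, D never appear on any right-hand side, so every candidate key must contain {A, D}.
{A, D}⁺ = {A, B, D, E}, which is all of the schema, so {A, D} is the only candidate key.

AD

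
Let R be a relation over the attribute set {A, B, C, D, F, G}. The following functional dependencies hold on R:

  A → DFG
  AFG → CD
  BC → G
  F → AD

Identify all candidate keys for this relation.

Attribute B never appears on the right-hand side of any dependency, so B must belong to every candidate key.
{B}⁺ = {B}, which is not all of the schema, so we must add further attributes.
{A, B}⁺: A→DFG adds D, F, G; AFG→CD adds C → {A, B, C, D, F, G}.
{B, F}⁺: F→AD adds A, D; A→DFG adds G; AFG→CD adds C → {A, B, C, D, F, G}.

(A, B); (B, F)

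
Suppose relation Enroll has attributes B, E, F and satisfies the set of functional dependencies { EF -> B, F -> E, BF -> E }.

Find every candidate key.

{F}

Attribute F never appears on the right-hand side of any dependency, so F must belong to every candidate key.
{F}⁺ = {B, E, F}, which is all of the schema, so {F} is the only candidate key.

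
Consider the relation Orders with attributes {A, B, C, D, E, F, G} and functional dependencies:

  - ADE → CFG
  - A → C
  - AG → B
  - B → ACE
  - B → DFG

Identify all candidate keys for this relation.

(B); (A, G); (A, D, E)

{B}⁺: B→ACE adds A, C, E; B→DFG adds D, F, G → {A, B, C, D, E, F, G}.
{A, G}⁺: A→C adds C; AG→B adds B; B→ACE adds E; B→DFG adds D, F → {A, B, C, D, E, F, G}.
{A, D, E}⁺: ADE→CFG adds C, F, G; AG→B adds B → {A, B, C, D, E, F, G}.
Any other superkey contains one of these as a subset, so there are no further candidate keys.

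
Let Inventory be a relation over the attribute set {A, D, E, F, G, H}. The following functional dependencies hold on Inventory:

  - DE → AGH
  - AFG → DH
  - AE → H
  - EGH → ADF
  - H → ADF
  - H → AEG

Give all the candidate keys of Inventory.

{H}⁺: H→ADF adds A, D, F; H→AEG adds E, G → {A, D, E, F, G, H}.
{A, E}⁺: AE→H adds H; H→ADF adds D, F; H→AEG adds G → {A, D, E, F, G, H}. Minimal: {E}⁺ = {E}; {A}⁺ = {A} — none reach the full schema.
{D, E}⁺: DE→AGH adds A, G, H; EGH→ADF adds F → {A, D, E, F, G, H}. Minimal: {E}⁺ = {E}; {D}⁺ = {D} — none reach the full schema.
{A, F, G}⁺: AFG→DH adds D, H; H→AEG adds E → {A, D, E, F, G, H}. Minimal: {F, G}⁺ = {F, G}; {A, G}⁺ = {A, G}; {A, F}⁺ = {A, F} — none reach the full schema.

(H); (A, E); (D, E); (A, F, G)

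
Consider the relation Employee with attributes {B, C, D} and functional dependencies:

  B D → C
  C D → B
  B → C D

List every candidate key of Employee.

{B}⁺: B→CD adds C, D → {B, C, D}.
{C, D}⁺: CD→B adds B → {B, C, D}. Minimal: {D}⁺ = {D}; {C}⁺ = {C} — none reach the full schema.
Any other superkey contains one of these as a subset, so there are no further candidate keys.

{B}, {C, D}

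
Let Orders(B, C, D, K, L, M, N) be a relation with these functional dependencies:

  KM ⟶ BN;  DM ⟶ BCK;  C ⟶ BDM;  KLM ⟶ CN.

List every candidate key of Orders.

{C, L}⁺: C→BDM adds B, D, M; DM→BCK adds K; KLM→CN adds N → {B, C, D, K, L, M, N}. Minimal: {L}⁺ = {L}; {C}⁺ = {B, C, D, K, M, N} — none reach the full schema.
{D, L, M}⁺: DM→BCK adds B, C, K; KLM→CN adds N → {B, C, D, K, L, M, N}. Minimal: {L, M}⁺ = {L, M}; {D, M}⁺ = {B, C, D, K, M, N}; {D, L}⁺ = {D, L} — none reach the full schema.
{K, L, M}⁺: KM→BN adds B, N; KLM→CN adds C; C→BDM adds D → {B, C, D, K, L, M, N}. Minimal: {L, M}⁺ = {L, M}; {K, M}⁺ = {B, K, M, N}; {K, L}⁺ = {K, L} — none reach the full schema.
Any other superkey contains one of these as a subset, so there are no further candidate keys.

(C, L); (D, L, M); (K, L, M)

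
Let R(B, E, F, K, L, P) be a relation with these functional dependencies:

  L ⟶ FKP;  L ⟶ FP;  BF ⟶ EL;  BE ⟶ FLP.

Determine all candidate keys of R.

{B, E}, {B, F}, {B, L}

Attribute B never appears on the right-hand side of any dependency, so B must belong to every candidate key.
{B}⁺ = {B}, which is not all of the schema, so we must add further attributes.
{B, E}⁺: BE→FLP adds F, L, P; L→FKP adds K → {B, E, F, K, L, P}. Minimal: {E}⁺ = {E}; {B}⁺ = {B} — none reach the full schema.
{B, F}⁺: BF→EL adds E, L; BE→FLP adds P; L→FKP adds K → {B, E, F, K, L, P}. Minimal: {F}⁺ = {F}; {B}⁺ = {B} — none reach the full schema.
{B, L}⁺: L→FKP adds F, K, P; BF→EL adds E → {B, E, F, K, L, P}. Minimal: {L}⁺ = {F, K, L, P}; {B}⁺ = {B} — none reach the full schema.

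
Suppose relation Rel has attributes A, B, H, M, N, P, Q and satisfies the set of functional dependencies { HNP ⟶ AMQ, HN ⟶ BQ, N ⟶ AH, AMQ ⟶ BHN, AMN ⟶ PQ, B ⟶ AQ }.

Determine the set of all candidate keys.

{B, M}, {M, N}, {N, P}, {A, M, Q}

{B, M}⁺: B→AQ adds A, Q; AMQ→BHN adds H, N; AMN→PQ adds P → {A, B, H, M, N, P, Q}. Minimal: {M}⁺ = {M}; {B}⁺ = {A, B, Q} — none reach the full schema.
{M, N}⁺: N→AH adds A, H; AMN→PQ adds P, Q; HN→BQ adds B → {A, B, H, M, N, P, Q}. Minimal: {N}⁺ = {A, B, H, N, Q}; {M}⁺ = {M} — none reach the full schema.
{N, P}⁺: N→AH adds A, H; HNP→AMQ adds M, Q; HN→BQ adds B → {A, B, H, M, N, P, Q}. Minimal: {P}⁺ = {P}; {N}⁺ = {A, B, H, N, Q} — none reach the full schema.
{A, M, Q}⁺: AMQ→BHN adds B, H, N; AMN→PQ adds P → {A, B, H, M, N, P, Q}. Minimal: {M, Q}⁺ = {M, Q}; {A, Q}⁺ = {A, Q}; {A, M}⁺ = {A, M} — none reach the full schema.
Any other superkey contains one of these as a subset, so there are no further candidate keys.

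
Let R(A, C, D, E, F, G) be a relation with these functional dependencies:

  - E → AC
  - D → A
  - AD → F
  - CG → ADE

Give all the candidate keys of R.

(C, G); (E, G)

Attribute G never appears on the right-hand side of any dependency, so G must belong to every candidate key.
{G}⁺ = {G}, which is not all of the schema, so we must add further attributes.
{C, G}⁺: CG→ADE adds A, D, E; AD→F adds F → {A, C, D, E, F, G}. Minimal: {G}⁺ = {G}; {C}⁺ = {C} — none reach the full schema.
{E, G}⁺: E→AC adds A, C; CG→ADE adds D; AD→F adds F → {A, C, D, E, F, G}. Minimal: {G}⁺ = {G}; {E}⁺ = {A, C, E} — none reach the full schema.
Any other superkey contains one of these as a subset, so there are no further candidate keys.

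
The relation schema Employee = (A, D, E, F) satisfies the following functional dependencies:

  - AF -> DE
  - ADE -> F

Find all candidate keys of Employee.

{A, F}; {A, D, E}

Attribute A never appears on the right-hand side of any dependency, so A must belong to every candidate key.
{A}⁺ = {A}, which is not all of the schema, so we must add further attributes.
{A, F}⁺: AF→DE adds D, E → {A, D, E, F}. Minimal: {F}⁺ = {F}; {A}⁺ = {A} — none reach the full schema.
{A, D, E}⁺: ADE→F adds F → {A, D, E, F}. Minimal: {D, E}⁺ = {D, E}; {A, E}⁺ = {A, E}; {A, D}⁺ = {A, D} — none reach the full schema.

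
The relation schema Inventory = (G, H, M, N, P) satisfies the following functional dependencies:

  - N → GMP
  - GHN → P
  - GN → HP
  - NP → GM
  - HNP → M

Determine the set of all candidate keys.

{N}

Attribute N never appears on the right-hand side of any dependency, so N must belong to every candidate key.
{N}⁺ = {G, H, M, N, P}, which is all of the schema, so {N} is the only candidate key.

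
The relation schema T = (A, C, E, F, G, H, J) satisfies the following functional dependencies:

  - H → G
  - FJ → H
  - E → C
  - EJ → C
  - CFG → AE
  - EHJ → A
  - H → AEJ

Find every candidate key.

FH, FJ

Attribute F never appears on the right-hand side of any dependency, so F must belong to every candidate key.
{F}⁺ = {F}, which is not all of the schema, so we must add further attributes.
{F, H}⁺: H→G adds G; H→AEJ adds A, E, J; E→C adds C → {A, C, E, F, G, H, J}. Minimal: {H}⁺ = {A, C, E, G, H, J}; {F}⁺ = {F} — none reach the full schema.
{F, J}⁺: FJ→H adds H; H→AEJ adds A, E; H→G adds G; E→C adds C → {A, C, E, F, G, H, J}. Minimal: {J}⁺ = {J}; {F}⁺ = {F} — none reach the full schema.
Any other superkey contains one of these as a subset, so there are no further candidate keys.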